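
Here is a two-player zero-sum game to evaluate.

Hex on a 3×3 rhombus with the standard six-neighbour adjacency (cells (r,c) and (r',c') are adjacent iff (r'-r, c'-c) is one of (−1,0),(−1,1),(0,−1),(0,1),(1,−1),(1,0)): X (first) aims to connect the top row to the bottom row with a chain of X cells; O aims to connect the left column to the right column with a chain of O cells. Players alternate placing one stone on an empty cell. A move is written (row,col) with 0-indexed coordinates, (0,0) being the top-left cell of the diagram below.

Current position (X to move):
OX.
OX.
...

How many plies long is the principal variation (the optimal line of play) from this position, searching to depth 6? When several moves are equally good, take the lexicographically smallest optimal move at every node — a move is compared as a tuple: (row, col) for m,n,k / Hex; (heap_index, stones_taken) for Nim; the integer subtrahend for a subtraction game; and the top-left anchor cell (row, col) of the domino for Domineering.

[OX./OX./...] X move#1: (0,2):+1/OXX/OX./...*, (1,2):+1/OX./OXX/..., (2,0):+1/OX./OX./X.., (2,1):+1/OX./OX./.X., (2,2):+1/OX./OX./..X
[OXX/OX./...] O move#2: (1,2):-1/OXX/OXO/...*, (2,0):-1/OXX/OX./O.., (2,1):-1/OXX/OX./.O., (2,2):-1/OXX/OX./..O
[OXX/OXO/...] X move#3: (2,0):+1/OXX/OXO/X..*, (2,1):+1/OXX/OXO/.X., (2,2):+1/OXX/OXO/..X
[OXX/OXO/X..] end (terminal -1, O#4); searched OX./OX./... to 6

PV length from [OX./OX./...]: 3 plies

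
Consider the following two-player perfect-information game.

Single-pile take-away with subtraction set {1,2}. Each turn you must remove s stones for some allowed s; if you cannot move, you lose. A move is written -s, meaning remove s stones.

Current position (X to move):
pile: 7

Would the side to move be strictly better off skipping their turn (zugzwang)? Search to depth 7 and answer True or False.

zugzwang(7, X) = False

p1 X@[7]: -1[6]+1* -2[5]-1
p2 O@[6]: -1[5]-1* -2[4]-1
p3 X@[5]: -1[4]-1 -2[3]+1*
p4 O@[3]: -1[2]-1* -2[1]-1
p5 X@[2]: -1[1]-1 -2[0]+1*
p6 O@[0] terminal -1; root [7] d7
if X skipped the turn, O would face:
~ p1 O@[7]: -1[6]+1* -2[5]-1
~ p2 X@[6]: -1[5]-1* -2[4]-1
~ p3 O@[5]: -1[4]-1 -2[3]+1*
~ p4 X@[3]: -1[2]-1* -2[1]-1
~ p5 O@[2]: -1[1]-1 -2[0]+1*
~ p6 X@[0] terminal -1; root [7] d7
compare (X): move=+1 vs pass=-1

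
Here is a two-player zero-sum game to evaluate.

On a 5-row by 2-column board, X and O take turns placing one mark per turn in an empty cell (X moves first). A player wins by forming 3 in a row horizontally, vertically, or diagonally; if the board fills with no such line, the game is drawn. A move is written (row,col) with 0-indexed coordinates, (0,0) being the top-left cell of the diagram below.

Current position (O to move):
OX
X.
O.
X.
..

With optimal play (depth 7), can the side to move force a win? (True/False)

ply 1, O at OX/X./O./X./.. | (1,1)=+0→OX/XO/O./X./..*; (2,1)=+0→OX/X./OO/X./..; (3,1)=+0→OX/X./O./XO/..; (4,0)=+0→OX/X./O./X./O.; (4,1)=+0→OX/X./O./X./.O
ply 2, X at OX/XO/O./X./.. | (2,1)=+0→OX/XO/OX/X./..*; (3,1)=+0→OX/XO/O./XX/..; (4,0)=+0→OX/XO/O./X./X.; (4,1)=+0→OX/XO/O./X./.X
ply 3, O at OX/XO/OX/X./.. | (3,1)=+0→OX/XO/OX/XO/..*; (4,0)=+0→OX/XO/OX/X./O.; (4,1)=+0→OX/XO/OX/X./.O
ply 4, X at OX/XO/OX/XO/.. | (4,0)=+0→OX/XO/OX/XO/X.*; (4,1)=+0→OX/XO/OX/XO/.X
ply 5, O at OX/XO/OX/XO/X. | (4,1)=+0→OX/XO/OX/XO/XO*
ply 6: OX/XO/OX/XO/XO is terminal +0 (X); from OX/X./O./X./.. depth 7

O winning at [OX/X./O./X./..]: False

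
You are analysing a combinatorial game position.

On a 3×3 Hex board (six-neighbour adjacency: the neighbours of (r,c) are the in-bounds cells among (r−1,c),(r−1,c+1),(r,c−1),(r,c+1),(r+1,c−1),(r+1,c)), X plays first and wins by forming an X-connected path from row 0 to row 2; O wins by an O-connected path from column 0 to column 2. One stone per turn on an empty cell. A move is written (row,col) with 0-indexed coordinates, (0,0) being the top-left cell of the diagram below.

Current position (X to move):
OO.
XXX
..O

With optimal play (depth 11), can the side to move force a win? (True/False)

ply 1, X at OO./XXX/..O | (0,2)=+1→OOX/XXX/..O*; (2,0)=-1→OO./XXX/X.O; (2,1)=-1→OO./XXX/.XO
ply 2, O at OOX/XXX/..O | (2,0)=-1→OOX/XXX/O.O*; (2,1)=-1→OOX/XXX/.OO
ply 3, X at OOX/XXX/O.O | (2,1)=+1→OOX/XXX/OXO*
ply 4: OOX/XXX/OXO is terminal -1 (O); from OO./XXX/..O depth 11

X winning at [OO./XXX/..O]: True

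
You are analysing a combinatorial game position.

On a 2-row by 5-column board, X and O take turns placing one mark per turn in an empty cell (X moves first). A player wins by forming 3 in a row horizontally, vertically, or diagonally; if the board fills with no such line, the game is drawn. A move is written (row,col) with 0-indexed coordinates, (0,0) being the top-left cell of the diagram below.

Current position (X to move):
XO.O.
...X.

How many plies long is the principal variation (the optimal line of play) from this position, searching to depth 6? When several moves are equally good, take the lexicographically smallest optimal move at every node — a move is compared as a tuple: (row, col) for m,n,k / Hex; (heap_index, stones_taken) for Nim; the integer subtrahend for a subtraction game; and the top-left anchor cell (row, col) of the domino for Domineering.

[XO.O./...X.] X move#1: (0,2):+0/XOXO./...X.*, (0,4):-1/XO.OX/...X., (1,0):-1/XO.O./X..X., (1,1):-1/XO.O./.X.X., (1,2):-1/XO.O./..XX., (1,4):-1/XO.O./...XX
[XOXO./...X.] O move#2: (0,4):-1/XOXOO/...X., (1,0):-1/XOXO./O..X., (1,1):+0/XOXO./.O.X.*, (1,2):+0/XOXO./..OX., (1,4):+0/XOXO./...XO
[XOXO./.O.X.] X move#3: (0,4):+0/XOXOX/.O.X.*, (1,0):+0/XOXO./XO.X., (1,2):+0/XOXO./.OXX., (1,4):+0/XOXO./.O.XX
[XOXOX/.O.X.] O move#4: (1,0):+0/XOXOX/OO.X.*, (1,2):+0/XOXOX/.OOX., (1,4):+0/XOXOX/.O.XO
[XOXOX/OO.X.] X move#5: (1,2):+0/XOXOX/OOXX.*, (1,4):-1/XOXOX/OO.XX
[XOXOX/OOXX.] O move#6: (1,4):+0/XOXOX/OOXXO*
[XOXOX/OOXXO] end (terminal +0, X#7); searched XO.O./...X. to 6

PV length from [XO.O./...X.]: 6 plies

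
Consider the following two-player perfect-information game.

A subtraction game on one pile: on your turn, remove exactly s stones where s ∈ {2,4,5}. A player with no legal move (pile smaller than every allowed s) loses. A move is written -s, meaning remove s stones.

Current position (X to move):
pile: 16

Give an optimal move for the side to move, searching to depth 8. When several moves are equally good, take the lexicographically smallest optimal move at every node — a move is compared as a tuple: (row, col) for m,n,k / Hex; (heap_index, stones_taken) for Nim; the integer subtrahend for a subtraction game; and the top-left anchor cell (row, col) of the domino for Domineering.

p1 X@[16]: -2[14]+1* -4[12]-1 -5[11]-1
p2 O@[14]: -2[12]-1* -4[10]-1 -5[9]-1
p3 X@[12]: -2[10]-1 -4[8]+1* -5[7]+1
p4 O@[8]: -2[6]-1* -4[4]-1 -5[3]-1
p5 X@[6]: -2[4]-1 -4[2]-1 -5[1]+1*
p6 O@[1] terminal -1; root [16] d8

X's best at [16]: -2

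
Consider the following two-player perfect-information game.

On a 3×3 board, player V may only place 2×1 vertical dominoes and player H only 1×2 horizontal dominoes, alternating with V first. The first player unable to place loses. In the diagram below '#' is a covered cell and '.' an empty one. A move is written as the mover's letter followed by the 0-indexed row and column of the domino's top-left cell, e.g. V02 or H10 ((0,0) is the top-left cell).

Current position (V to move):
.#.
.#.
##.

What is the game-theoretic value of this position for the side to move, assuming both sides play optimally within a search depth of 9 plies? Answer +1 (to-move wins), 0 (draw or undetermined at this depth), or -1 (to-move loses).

[.#./.#./##.] V move#1: V00:+1/##./##./##.*, V02:+1/.##/.##/##., V12:+1/.#./.##/###
[##./##./##.] end (terminal -1, H#2); searched .#./.#./##. to 9

value(.#./.#./##., V) = +1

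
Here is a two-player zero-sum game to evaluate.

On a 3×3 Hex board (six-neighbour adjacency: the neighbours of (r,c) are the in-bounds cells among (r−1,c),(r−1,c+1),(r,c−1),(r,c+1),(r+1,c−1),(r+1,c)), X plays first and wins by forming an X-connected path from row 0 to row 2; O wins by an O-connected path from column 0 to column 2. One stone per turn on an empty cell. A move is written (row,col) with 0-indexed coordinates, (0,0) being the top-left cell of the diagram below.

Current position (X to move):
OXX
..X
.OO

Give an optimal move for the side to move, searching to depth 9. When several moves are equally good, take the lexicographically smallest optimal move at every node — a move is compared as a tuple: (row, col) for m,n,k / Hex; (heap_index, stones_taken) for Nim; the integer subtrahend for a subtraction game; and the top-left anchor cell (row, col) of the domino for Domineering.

X's best at [OXX/..X/.OO]: (2,0)

[OXX/..X/.OO] X move#1: (1,0):-1/OXX/X.X/.OO, (1,1):-1/OXX/.XX/.OO, (2,0):+1/OXX/..X/XOO*
[OXX/..X/XOO] O move#2: (1,0):-1/OXX/O.X/XOO*, (1,1):-1/OXX/.OX/XOO
[OXX/O.X/XOO] X move#3: (1,1):+1/OXX/OXX/XOO*
[OXX/OXX/XOO] end (terminal -1, O#4); searched OXX/..X/.OO to 9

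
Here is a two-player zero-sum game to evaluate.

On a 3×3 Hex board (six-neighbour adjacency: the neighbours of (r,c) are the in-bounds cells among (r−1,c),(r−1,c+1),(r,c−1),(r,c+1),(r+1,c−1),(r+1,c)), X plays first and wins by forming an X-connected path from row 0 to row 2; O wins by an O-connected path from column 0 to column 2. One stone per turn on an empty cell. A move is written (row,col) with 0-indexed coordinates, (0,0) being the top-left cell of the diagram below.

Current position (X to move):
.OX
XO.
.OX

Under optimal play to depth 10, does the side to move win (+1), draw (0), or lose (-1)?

p1 X@[.OX/XO./.OX]: (0,0)[XOX/XO./.OX]+1* (1,2)[.OX/XOX/.OX]+1 (2,0)[.OX/XO./XOX]+1
p2 O@[XOX/XO./.OX]: (1,2)[XOX/XOO/.OX]-1* (2,0)[XOX/XO./OOX]-1
p3 X@[XOX/XOO/.OX]: (2,0)[XOX/XOO/XOX]+1*
p4 O@[XOX/XOO/XOX] terminal -1; root [.OX/XO./.OX] d10

value(.OX/XO./.OX, X) = +1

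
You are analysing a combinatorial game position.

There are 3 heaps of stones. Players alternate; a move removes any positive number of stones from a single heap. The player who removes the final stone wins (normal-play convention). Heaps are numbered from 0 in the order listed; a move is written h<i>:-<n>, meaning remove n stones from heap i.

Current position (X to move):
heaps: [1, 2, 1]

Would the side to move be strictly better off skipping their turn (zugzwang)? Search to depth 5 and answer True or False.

[(1,2,1)] X move#1: h0:-1:-1/(0,2,1), h1:-1:-1/(1,1,1), h1:-2:+1/(1,0,1)*, h2:-1:-1/(1,2,0)
[(1,0,1)] O move#2: h0:-1:-1/(0,0,1)*, h2:-1:-1/(1,0,0)
[(0,0,1)] X move#3: h2:-1:+1/(0,0,0)*
[(0,0,0)] end (terminal -1, O#4); searched (1,2,1) to 5
pass branch (O moves first from the same position):
  | [(1,2,1)] O move#1: h0:-1:-1/(0,2,1), h1:-1:-1/(1,1,1), h1:-2:+1/(1,0,1)*, h2:-1:-1/(1,2,0)
  | [(1,0,1)] X move#2: h0:-1:-1/(0,0,1)*, h2:-1:-1/(1,0,0)
  | [(0,0,1)] O move#3: h2:-1:+1/(0,0,0)*
  | [(0,0,0)] end (terminal -1, X#4); searched (1,2,1) to 5
X moving scores +1; X passing scores -1

zugzwang((1,2,1), X) = False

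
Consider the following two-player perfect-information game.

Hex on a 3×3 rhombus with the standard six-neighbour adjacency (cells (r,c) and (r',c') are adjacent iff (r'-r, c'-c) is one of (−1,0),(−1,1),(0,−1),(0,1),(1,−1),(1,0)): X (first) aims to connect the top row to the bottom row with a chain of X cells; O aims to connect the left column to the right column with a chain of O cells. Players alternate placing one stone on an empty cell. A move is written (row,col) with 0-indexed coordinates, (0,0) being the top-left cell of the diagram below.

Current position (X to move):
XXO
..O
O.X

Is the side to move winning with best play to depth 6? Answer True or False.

X winning at [XXO/..O/O.X]: False

p1 X@[XXO/..O/O.X]: (1,0)[XXO/X.O/O.X]-1* (1,1)[XXO/.XO/O.X]-1 (2,1)[XXO/..O/OXX]-1
p2 O@[XXO/X.O/O.X]: (1,1)[XXO/XOO/O.X]+1* (2,1)[XXO/X.O/OOX]+1
p3 X@[XXO/XOO/O.X] terminal -1; root [XXO/..O/O.X] d6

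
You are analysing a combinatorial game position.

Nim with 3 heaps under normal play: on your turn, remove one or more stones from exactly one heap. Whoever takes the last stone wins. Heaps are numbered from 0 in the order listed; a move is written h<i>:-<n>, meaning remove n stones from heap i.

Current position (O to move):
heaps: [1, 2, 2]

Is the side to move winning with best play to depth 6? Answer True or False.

p1 O@[(1,2,2)]: h0:-1[(0,2,2)]+1* h1:-1[(1,1,2)]-1 h1:-2[(1,0,2)]-1 h2:-1[(1,2,1)]-1 h2:-2[(1,2,0)]-1
p2 X@[(0,2,2)]: h1:-1[(0,1,2)]-1* h1:-2[(0,0,2)]-1 h2:-1[(0,2,1)]-1 h2:-2[(0,2,0)]-1
p3 O@[(0,1,2)]: h1:-1[(0,0,2)]-1 h2:-1[(0,1,1)]+1* h2:-2[(0,1,0)]-1
p4 X@[(0,1,1)]: h1:-1[(0,0,1)]-1* h2:-1[(0,1,0)]-1
p5 O@[(0,0,1)]: h2:-1[(0,0,0)]+1*
p6 X@[(0,0,0)] terminal -1; root [(1,2,2)] d6

O winning at [(1,2,2)]: True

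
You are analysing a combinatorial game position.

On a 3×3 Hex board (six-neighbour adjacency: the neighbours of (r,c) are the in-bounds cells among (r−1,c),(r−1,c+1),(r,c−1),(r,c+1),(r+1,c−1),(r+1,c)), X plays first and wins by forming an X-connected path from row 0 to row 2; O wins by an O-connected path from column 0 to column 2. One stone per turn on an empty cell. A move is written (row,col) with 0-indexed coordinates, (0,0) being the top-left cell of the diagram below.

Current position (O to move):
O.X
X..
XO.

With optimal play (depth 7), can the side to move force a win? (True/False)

O winning at [O.X/X../XO.]: False

p1 O@[O.X/X../XO.]: (0,1)[OOX/X../XO.]-1* (1,1)[O.X/XO./XO.]-1 (1,2)[O.X/X.O/XO.]-1 (2,2)[O.X/X../XOO]-1
p2 X@[OOX/X../XO.]: (1,1)[OOX/XX./XO.]+1* (1,2)[OOX/X.X/XO.]+1 (2,2)[OOX/X../XOX]+1
p3 O@[OOX/XX./XO.] terminal -1; root [O.X/X../XO.] d7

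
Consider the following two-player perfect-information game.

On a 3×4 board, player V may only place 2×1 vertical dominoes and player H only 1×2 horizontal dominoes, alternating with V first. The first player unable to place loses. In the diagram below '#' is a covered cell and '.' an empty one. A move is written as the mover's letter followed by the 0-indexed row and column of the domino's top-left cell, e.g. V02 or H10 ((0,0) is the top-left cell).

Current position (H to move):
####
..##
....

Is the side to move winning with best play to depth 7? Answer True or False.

H winning at [####/..##/....]: True

[####/..##/....] H move#1: H10:+1/####/####/....*, H20:+1/####/..##/##.., H21:-1/####/..##/.##., H22:-1/####/..##/..##
[####/####/....] end (terminal -1, V#2); searched ####/..##/.... to 7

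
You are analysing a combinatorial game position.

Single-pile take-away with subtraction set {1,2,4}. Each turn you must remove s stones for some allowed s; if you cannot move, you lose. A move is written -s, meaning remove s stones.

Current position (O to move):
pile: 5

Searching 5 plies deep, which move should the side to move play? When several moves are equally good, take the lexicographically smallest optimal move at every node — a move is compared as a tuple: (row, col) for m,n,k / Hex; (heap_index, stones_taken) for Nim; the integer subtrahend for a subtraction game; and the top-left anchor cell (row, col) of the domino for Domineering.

ply 1, O at 5 | -1=-1→4; -2=+1→3*; -4=-1→1
ply 2, X at 3 | -1=-1→2*; -2=-1→1
ply 3, O at 2 | -1=-1→1; -2=+1→0*
ply 4: 0 is terminal -1 (X); from 5 depth 5

O's best at [5]: -2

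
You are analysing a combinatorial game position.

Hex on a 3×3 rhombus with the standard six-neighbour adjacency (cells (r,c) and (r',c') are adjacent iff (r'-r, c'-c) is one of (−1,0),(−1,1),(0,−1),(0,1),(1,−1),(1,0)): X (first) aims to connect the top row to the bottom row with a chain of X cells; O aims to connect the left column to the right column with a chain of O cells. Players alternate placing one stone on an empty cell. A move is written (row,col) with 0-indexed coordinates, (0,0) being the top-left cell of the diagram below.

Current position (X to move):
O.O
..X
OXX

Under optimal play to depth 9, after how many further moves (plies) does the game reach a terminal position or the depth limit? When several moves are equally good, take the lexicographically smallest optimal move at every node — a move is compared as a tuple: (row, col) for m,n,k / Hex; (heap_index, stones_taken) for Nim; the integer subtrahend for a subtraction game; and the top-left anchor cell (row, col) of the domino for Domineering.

ply 1, X at O.O/..X/OXX | (0,1)=-1→OXO/..X/OXX*; (1,0)=-1→O.O/X.X/OXX; (1,1)=-1→O.O/.XX/OXX
ply 2, O at OXO/..X/OXX | (1,0)=-1→OXO/O.X/OXX; (1,1)=+1→OXO/.OX/OXX*
ply 3: OXO/.OX/OXX is terminal -1 (X); from O.O/..X/OXX depth 9

PV length from [O.O/..X/OXX]: 2 plies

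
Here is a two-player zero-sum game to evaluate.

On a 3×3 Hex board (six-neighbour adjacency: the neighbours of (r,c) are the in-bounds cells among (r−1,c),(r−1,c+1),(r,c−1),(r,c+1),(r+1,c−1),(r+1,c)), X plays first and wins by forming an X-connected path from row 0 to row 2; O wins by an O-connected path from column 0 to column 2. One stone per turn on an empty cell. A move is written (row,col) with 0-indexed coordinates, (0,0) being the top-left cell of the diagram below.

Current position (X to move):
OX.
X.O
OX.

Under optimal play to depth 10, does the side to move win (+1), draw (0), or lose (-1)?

ply 1, X at OX./X.O/OX. | (0,2)=-1→OXX/X.O/OX.; (1,1)=+1→OX./XXO/OX.*; (2,2)=-1→OX./X.O/OXX
ply 2: OX./XXO/OX. is terminal -1 (O); from OX./X.O/OX. depth 10

value(OX./X.O/OX., X) = +1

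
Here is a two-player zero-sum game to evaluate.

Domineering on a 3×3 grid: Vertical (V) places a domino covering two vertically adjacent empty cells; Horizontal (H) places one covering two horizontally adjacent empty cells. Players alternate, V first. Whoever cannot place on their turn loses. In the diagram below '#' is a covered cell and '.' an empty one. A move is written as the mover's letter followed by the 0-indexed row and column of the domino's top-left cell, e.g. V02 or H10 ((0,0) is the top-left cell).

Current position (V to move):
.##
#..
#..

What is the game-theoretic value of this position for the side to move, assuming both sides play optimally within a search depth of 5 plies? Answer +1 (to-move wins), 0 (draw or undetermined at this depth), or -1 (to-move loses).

value(.##/#../#.., V) = +1

[.##/#../#..] V move#1: V11:+1/.##/##./##.*, V12:+1/.##/#.#/#.#
[.##/##./##.] end (terminal -1, H#2); searched .##/#../#.. to 5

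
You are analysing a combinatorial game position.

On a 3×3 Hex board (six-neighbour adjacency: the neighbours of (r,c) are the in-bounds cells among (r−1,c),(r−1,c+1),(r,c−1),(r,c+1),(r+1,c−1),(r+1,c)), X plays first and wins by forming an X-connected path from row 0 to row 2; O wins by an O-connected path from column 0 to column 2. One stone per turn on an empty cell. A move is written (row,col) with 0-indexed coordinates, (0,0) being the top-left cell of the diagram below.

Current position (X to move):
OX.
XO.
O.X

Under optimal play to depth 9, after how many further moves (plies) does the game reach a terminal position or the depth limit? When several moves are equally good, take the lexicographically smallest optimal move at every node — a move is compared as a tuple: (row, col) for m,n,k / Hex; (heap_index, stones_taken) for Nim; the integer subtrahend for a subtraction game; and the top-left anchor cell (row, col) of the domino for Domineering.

PV length from [OX./XO./O.X]: 2 plies

p1 X@[OX./XO./O.X]: (0,2)[OXX/XO./O.X]-1* (1,2)[OX./XOX/O.X]-1 (2,1)[OX./XO./OXX]-1
p2 O@[OXX/XO./O.X]: (1,2)[OXX/XOO/O.X]+1* (2,1)[OXX/XO./OOX]-1
p3 X@[OXX/XOO/O.X] terminal -1; root [OX./XO./O.X] d9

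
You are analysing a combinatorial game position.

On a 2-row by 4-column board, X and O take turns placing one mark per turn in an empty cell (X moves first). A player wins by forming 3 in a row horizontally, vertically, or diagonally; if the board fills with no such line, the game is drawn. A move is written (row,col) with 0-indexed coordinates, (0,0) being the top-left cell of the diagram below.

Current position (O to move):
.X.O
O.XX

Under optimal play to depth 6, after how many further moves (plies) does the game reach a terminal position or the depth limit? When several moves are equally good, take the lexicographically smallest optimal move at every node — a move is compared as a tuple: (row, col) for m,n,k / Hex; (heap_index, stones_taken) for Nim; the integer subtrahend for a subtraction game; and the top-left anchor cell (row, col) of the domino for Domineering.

PV length from [.X.O/O.XX]: 3 plies

ply 1, O at .X.O/O.XX | (0,0)=-1→OX.O/O.XX; (0,2)=-1→.XOO/O.XX; (1,1)=+0→.X.O/OOXX*
ply 2, X at .X.O/OOXX | (0,0)=+0→XX.O/OOXX*; (0,2)=+0→.XXO/OOXX
ply 3, O at XX.O/OOXX | (0,2)=+0→XXOO/OOXX*
ply 4: XXOO/OOXX is terminal +0 (X); from .X.O/O.XX depth 6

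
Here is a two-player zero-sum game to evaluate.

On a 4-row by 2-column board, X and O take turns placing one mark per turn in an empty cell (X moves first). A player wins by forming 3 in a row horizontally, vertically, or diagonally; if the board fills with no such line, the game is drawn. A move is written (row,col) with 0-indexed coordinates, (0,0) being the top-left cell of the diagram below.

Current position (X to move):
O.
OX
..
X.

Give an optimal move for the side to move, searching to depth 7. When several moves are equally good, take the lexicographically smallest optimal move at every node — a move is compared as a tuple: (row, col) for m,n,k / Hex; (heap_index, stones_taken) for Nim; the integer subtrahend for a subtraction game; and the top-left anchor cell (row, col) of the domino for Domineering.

X's best at [O./OX/../X.]: (2,0)

ply 1, X at O./OX/../X. | (0,1)=-1→OX/OX/../X.; (2,0)=+0→O./OX/X./X.*; (2,1)=-1→O./OX/.X/X.; (3,1)=-1→O./OX/../XX
ply 2, O at O./OX/X./X. | (0,1)=+0→OO/OX/X./X.*; (2,1)=+0→O./OX/XO/X.; (3,1)=+0→O./OX/X./XO
ply 3, X at OO/OX/X./X. | (2,1)=+0→OO/OX/XX/X.*; (3,1)=+0→OO/OX/X./XX
ply 4, O at OO/OX/XX/X. | (3,1)=+0→OO/OX/XX/XO*
ply 5: OO/OX/XX/XO is terminal +0 (X); from O./OX/../X. depth 7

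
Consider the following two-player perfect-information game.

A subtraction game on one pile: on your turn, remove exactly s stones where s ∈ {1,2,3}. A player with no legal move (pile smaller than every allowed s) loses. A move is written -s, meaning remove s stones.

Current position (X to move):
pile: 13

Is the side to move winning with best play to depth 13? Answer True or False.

ply 1, X at 13 | -1=+1→12*; -2=-1→11; -3=-1→10
ply 2, O at 12 | -1=-1→11*; -2=-1→10; -3=-1→9
ply 3, X at 11 | -1=-1→10; -2=-1→9; -3=+1→8*
ply 4, O at 8 | -1=-1→7*; -2=-1→6; -3=-1→5
ply 5, X at 7 | -1=-1→6; -2=-1→5; -3=+1→4*
ply 6, O at 4 | -1=-1→3*; -2=-1→2; -3=-1→1
ply 7, X at 3 | -1=-1→2; -2=-1→1; -3=+1→0*
ply 8: 0 is terminal -1 (O); from 13 depth 13

X winning at [13]: True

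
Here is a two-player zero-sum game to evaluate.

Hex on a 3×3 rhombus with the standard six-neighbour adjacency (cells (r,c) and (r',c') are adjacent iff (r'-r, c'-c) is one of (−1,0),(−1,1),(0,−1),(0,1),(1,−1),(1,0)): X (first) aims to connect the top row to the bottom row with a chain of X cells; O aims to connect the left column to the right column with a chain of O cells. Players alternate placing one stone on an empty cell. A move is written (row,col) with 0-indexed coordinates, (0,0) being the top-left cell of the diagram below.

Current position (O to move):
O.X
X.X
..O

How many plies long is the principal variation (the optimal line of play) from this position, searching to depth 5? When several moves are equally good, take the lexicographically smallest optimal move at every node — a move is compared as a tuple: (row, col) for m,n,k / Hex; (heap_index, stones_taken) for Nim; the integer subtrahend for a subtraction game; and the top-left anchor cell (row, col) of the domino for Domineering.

ply 1, O at O.X/X.X/..O | (0,1)=-1→OOX/X.X/..O*; (1,1)=-1→O.X/XOX/..O; (2,0)=-1→O.X/X.X/O.O; (2,1)=-1→O.X/X.X/.OO
ply 2, X at OOX/X.X/..O | (1,1)=+1→OOX/XXX/..O*; (2,0)=+1→OOX/X.X/X.O; (2,1)=+1→OOX/X.X/.XO
ply 3, O at OOX/XXX/..O | (2,0)=-1→OOX/XXX/O.O*; (2,1)=-1→OOX/XXX/.OO
ply 4, X at OOX/XXX/O.O | (2,1)=+1→OOX/XXX/OXO*
ply 5: OOX/XXX/OXO is terminal -1 (O); from O.X/X.X/..O depth 5

PV length from [O.X/X.X/..O]: 4 plies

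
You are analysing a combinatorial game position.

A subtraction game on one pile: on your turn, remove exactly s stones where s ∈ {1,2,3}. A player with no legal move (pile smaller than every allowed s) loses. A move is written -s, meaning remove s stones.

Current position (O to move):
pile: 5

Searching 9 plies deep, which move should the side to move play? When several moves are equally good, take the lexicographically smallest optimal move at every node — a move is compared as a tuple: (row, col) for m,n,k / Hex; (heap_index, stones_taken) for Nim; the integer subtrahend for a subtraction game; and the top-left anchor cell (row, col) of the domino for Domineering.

ply 1, O at 5 | -1=+1→4*; -2=-1→3; -3=-1→2
ply 2, X at 4 | -1=-1→3*; -2=-1→2; -3=-1→1
ply 3, O at 3 | -1=-1→2; -2=-1→1; -3=+1→0*
ply 4: 0 is terminal -1 (X); from 5 depth 9

O's best at [5]: -1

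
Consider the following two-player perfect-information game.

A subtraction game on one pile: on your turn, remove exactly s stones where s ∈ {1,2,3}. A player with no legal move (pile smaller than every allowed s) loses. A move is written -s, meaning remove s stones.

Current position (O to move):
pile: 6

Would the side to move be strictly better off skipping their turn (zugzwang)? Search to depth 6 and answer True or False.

p1 O@[6]: -1[5]-1 -2[4]+1* -3[3]-1
p2 X@[4]: -1[3]-1* -2[2]-1 -3[1]-1
p3 O@[3]: -1[2]-1 -2[1]-1 -3[0]+1*
p4 X@[0] terminal -1; root [6] d6
pass branch (X moves first from the same position):
  | p1 X@[6]: -1[5]-1 -2[4]+1* -3[3]-1
  | p2 O@[4]: -1[3]-1* -2[2]-1 -3[1]-1
  | p3 X@[3]: -1[2]-1 -2[1]-1 -3[0]+1*
  | p4 O@[0] terminal -1; root [6] d6
O moving scores +1; O passing scores -1

zugzwang(6, O) = False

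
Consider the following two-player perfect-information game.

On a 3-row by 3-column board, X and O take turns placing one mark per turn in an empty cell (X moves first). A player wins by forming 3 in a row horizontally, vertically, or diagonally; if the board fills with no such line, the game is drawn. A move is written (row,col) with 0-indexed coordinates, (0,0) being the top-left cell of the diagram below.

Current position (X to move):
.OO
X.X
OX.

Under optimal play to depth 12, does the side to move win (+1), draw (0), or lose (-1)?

value(.OO/X.X/OX., X) = +1

ply 1, X at .OO/X.X/OX. | (0,0)=-1→XOO/X.X/OX.; (1,1)=+1→.OO/XXX/OX.*; (2,2)=-1→.OO/X.X/OXX
ply 2: .OO/XXX/OX. is terminal -1 (O); from .OO/X.X/OX. depth 12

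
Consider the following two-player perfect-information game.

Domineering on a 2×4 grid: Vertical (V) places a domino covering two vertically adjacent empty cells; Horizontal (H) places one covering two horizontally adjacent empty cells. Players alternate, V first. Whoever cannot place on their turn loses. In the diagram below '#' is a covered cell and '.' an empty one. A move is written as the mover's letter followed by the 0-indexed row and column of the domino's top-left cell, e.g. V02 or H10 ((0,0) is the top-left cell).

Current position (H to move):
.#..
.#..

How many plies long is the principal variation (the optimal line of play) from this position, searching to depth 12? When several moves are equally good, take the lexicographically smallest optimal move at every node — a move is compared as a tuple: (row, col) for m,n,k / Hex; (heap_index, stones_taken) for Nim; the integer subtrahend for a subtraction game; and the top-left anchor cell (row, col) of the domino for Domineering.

ply 1, H at .#../.#.. | H02=+1→.###/.#..*; H12=+1→.#../.###
ply 2, V at .###/.#.. | V00=-1→####/##..*
ply 3, H at ####/##.. | H12=+1→####/####*
ply 4: ####/#### is terminal -1 (V); from .#../.#.. depth 12

PV length from [.#../.#..]: 3 plies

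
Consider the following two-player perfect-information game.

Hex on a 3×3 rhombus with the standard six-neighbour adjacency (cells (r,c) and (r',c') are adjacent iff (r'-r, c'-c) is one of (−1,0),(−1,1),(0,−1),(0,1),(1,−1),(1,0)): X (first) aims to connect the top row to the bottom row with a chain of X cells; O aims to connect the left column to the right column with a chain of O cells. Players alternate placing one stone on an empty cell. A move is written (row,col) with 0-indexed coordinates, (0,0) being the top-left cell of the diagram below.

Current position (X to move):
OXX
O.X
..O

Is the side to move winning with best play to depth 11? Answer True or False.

p1 X@[OXX/O.X/..O]: (1,1)[OXX/OXX/..O]+1* (2,0)[OXX/O.X/X.O]+1 (2,1)[OXX/O.X/.XO]+1
p2 O@[OXX/OXX/..O]: (2,0)[OXX/OXX/O.O]-1* (2,1)[OXX/OXX/.OO]-1
p3 X@[OXX/OXX/O.O]: (2,1)[OXX/OXX/OXO]+1*
p4 O@[OXX/OXX/OXO] terminal -1; root [OXX/O.X/..O] d11

X winning at [OXX/O.X/..O]: True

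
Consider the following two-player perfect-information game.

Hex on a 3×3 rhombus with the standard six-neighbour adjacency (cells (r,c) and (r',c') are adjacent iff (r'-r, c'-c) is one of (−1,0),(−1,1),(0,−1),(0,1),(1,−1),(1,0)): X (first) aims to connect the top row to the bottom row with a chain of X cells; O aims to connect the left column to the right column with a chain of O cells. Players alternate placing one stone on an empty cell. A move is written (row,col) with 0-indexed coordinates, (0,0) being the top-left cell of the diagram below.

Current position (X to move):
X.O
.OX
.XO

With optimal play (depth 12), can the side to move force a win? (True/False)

p1 X@[X.O/.OX/.XO]: (0,1)[XXO/.OX/.XO]-1* (1,0)[X.O/XOX/.XO]-1 (2,0)[X.O/.OX/XXO]-1
p2 O@[XXO/.OX/.XO]: (1,0)[XXO/OOX/.XO]+1* (2,0)[XXO/.OX/OXO]+1
p3 X@[XXO/OOX/.XO] terminal -1; root [X.O/.OX/.XO] d12

X winning at [X.O/.OX/.XO]: False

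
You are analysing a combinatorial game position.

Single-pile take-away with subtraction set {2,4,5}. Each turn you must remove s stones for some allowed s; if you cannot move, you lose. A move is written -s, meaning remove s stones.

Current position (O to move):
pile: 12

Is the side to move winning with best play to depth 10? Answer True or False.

ply 1, O at 12 | -2=-1→10; -4=+1→8*; -5=+1→7
ply 2, X at 8 | -2=-1→6*; -4=-1→4; -5=-1→3
ply 3, O at 6 | -2=-1→4; -4=-1→2; -5=+1→1*
ply 4: 1 is terminal -1 (X); from 12 depth 10

O winning at [12]: True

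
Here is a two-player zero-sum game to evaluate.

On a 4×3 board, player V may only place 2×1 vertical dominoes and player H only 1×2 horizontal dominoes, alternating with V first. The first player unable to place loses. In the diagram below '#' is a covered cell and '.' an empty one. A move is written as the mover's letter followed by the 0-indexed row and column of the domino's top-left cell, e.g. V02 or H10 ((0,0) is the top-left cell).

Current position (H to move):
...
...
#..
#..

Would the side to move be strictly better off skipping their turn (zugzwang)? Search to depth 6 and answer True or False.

zugzwang(.../.../#../#.., H) = False

ply 1, H at .../.../#../#.. | H00=-1→##./.../#../#..*; H01=-1→.##/.../#../#..; H10=-1→.../##./#../#..; H11=-1→.../.##/#../#..; H21=-1→.../.../###/#..; H31=-1→.../.../#../###
ply 2, V at ##./.../#../#.. | V02=-1→###/..#/#../#..; V11=+1→##./.#./##./#..*; V12=+1→##./..#/#.#/#..; V21=+1→##./.../##./##.; V22=+1→##./.../#.#/#.#
ply 3, H at ##./.#./##./#.. | H31=-1→##./.#./##./###*
ply 4, V at ##./.#./##./### | V02=+1→###/.##/##./###*; V12=+1→##./.##/###/###
ply 5: ###/.##/##./### is terminal -1 (H); from .../.../#../#.. depth 6
if H skipped the turn, V would face:
~ ply 1, V at .../.../#../#.. | V00=+1→#../#../#../#..*; V01=+1→.#./.#./#../#..; V02=+1→..#/..#/#../#..; V11=+1→.../.#./##./#..; V12=-1→.../..#/#.#/#..; V21=+1→.../.../##./##.; V22=+1→.../.../#.#/#.#
~ ply 2, H at #../#../#../#.. | H01=-1→###/#../#../#..*; H11=-1→#../###/#../#..; H21=-1→#../#../###/#..; H31=-1→#../#../#../###
~ ply 3, V at ###/#../#../#.. | V11=+1→###/##./##./#..*; V12=+1→###/#.#/#.#/#..; V21=+1→###/#../##./##.; V22=+1→###/#../#.#/#.#
~ ply 4, H at ###/##./##./#.. | H31=-1→###/##./##./###*
~ ply 5, V at ###/##./##./### | V12=+1→###/###/###/###*
~ ply 6: ###/###/###/### is terminal -1 (H); from .../.../#../#.. depth 6
compare (H): move=-1 vs pass=-1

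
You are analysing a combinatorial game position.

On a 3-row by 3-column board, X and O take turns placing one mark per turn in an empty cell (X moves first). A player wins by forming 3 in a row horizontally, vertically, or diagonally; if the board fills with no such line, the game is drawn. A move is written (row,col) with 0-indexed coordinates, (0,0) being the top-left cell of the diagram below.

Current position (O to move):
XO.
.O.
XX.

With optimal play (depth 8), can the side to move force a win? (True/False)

ply 1, O at XO./.O./XX. | (0,2)=-1→XOO/.O./XX.*; (1,0)=-1→XO./OO./XX.; (1,2)=-1→XO./.OO/XX.; (2,2)=-1→XO./.O./XXO
ply 2, X at XOO/.O./XX. | (1,0)=+1→XOO/XO./XX.*; (1,2)=+1→XOO/.OX/XX.; (2,2)=+1→XOO/.O./XXX
ply 3: XOO/XO./XX. is terminal -1 (O); from XO./.O./XX. depth 8

O winning at [XO./.O./XX.]: False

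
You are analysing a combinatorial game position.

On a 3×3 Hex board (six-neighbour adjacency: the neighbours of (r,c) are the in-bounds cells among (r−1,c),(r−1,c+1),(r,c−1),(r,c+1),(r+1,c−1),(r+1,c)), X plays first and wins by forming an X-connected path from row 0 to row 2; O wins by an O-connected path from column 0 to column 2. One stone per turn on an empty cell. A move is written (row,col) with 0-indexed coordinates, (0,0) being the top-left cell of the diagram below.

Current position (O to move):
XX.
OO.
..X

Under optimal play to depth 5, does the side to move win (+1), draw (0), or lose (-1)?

p1 O@[XX./OO./..X]: (0,2)[XXO/OO./..X]+1* (1,2)[XX./OOO/..X]+1 (2,0)[XX./OO./O.X]+1 (2,1)[XX./OO./.OX]+1
p2 X@[XXO/OO./..X] terminal -1; root [XX./OO./..X] d5

value(XX./OO./..X, O) = +1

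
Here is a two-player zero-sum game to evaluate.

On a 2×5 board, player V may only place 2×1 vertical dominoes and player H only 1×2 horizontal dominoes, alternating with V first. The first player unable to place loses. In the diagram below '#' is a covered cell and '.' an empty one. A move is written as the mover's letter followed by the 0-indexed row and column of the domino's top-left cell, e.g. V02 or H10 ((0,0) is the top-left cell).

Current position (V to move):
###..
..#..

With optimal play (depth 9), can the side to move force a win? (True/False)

[###../..#..] V move#1: V03:+1/####./..##.*, V04:+1/###.#/..#.#
[####./..##.] H move#2: H10:-1/####./####.*
[####./####.] V move#3: V04:+1/#####/#####*
[#####/#####] end (terminal -1, H#4); searched ###../..#.. to 9

V winning at [###../..#..]: True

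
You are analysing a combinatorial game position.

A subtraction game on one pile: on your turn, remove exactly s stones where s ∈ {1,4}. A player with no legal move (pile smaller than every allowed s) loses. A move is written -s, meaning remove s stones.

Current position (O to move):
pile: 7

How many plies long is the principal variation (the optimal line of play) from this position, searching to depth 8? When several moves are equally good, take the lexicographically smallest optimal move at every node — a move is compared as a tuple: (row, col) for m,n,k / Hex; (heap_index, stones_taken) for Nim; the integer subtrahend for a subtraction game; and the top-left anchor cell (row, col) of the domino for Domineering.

PV length from [7]: 4 plies

p1 O@[7]: -1[6]-1* -4[3]-1
p2 X@[6]: -1[5]+1* -4[2]+1
p3 O@[5]: -1[4]-1* -4[1]-1
p4 X@[4]: -1[3]-1 -4[0]+1*
p5 O@[0] terminal -1; root [7] d8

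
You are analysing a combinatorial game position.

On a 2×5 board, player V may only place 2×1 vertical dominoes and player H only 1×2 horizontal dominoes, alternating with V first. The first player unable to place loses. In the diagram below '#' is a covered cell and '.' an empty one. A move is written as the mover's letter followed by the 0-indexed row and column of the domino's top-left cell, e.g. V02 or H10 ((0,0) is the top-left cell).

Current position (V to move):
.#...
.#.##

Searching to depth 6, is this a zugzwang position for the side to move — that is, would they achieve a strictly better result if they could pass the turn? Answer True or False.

zugzwang(.#.../.#.##, V) = False

[.#.../.#.##] V move#1: V00:-1/##.../##.##, V02:+1/.##../.####*
[.##../.####] H move#2: H03:-1/.####/.####*
[.####/.####] V move#3: V00:+1/#####/#####*
[#####/#####] end (terminal -1, H#4); searched .#.../.#.## to 6
if V skipped the turn, H would face:
~ [.#.../.#.##] H move#1: H02:-1/.###./.#.##*, H03:-1/.#.##/.#.##
~ [.###./.#.##] V move#2: V00:+1/####./##.##*
~ [####./##.##] end (terminal -1, H#3); searched .#.../.#.## to 6
compare (V): move=+1 vs pass=+1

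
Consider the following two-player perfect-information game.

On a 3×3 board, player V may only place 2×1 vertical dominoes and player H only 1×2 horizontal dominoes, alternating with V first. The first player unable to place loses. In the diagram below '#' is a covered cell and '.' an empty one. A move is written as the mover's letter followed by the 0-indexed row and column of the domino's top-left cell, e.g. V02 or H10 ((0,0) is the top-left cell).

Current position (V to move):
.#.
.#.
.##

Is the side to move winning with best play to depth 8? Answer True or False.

V winning at [.#./.#./.##]: True

ply 1, V at .#./.#./.## | V00=+1→##./##./.##*; V02=+1→.##/.##/.##; V10=+1→.#./##./###
ply 2: ##./##./.## is terminal -1 (H); from .#./.#./.## depth 8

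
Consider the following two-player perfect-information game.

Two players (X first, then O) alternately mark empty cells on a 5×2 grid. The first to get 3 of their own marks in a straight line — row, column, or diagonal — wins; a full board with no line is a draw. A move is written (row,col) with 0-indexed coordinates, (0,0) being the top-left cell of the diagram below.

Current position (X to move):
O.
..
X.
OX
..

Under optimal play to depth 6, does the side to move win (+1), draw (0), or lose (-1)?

p1 X@[O./../X./OX/..]: (0,1)[OX/../X./OX/..]+0 (1,0)[O./X./X./OX/..]+0 (1,1)[O./.X/X./OX/..]+0 (2,1)[O./../XX/OX/..]+1* (4,0)[O./../X./OX/X.]+0 (4,1)[O./../X./OX/.X]+0
p2 O@[O./../XX/OX/..]: (0,1)[OO/../XX/OX/..]-1* (1,0)[O./O./XX/OX/..]-1 (1,1)[O./.O/XX/OX/..]-1 (4,0)[O./../XX/OX/O.]-1 (4,1)[O./../XX/OX/.O]-1
p3 X@[OO/../XX/OX/..]: (1,0)[OO/X./XX/OX/..]+1* (1,1)[OO/.X/XX/OX/..]+1 (4,0)[OO/../XX/OX/X.]+1 (4,1)[OO/../XX/OX/.X]+1
p4 O@[OO/X./XX/OX/..]: (1,1)[OO/XO/XX/OX/..]-1* (4,0)[OO/X./XX/OX/O.]-1 (4,1)[OO/X./XX/OX/.O]-1
p5 X@[OO/XO/XX/OX/..]: (4,0)[OO/XO/XX/OX/X.]+0 (4,1)[OO/XO/XX/OX/.X]+1*
p6 O@[OO/XO/XX/OX/.X] terminal -1; root [O./../X./OX/..] d6

value(O./../X./OX/.., X) = +1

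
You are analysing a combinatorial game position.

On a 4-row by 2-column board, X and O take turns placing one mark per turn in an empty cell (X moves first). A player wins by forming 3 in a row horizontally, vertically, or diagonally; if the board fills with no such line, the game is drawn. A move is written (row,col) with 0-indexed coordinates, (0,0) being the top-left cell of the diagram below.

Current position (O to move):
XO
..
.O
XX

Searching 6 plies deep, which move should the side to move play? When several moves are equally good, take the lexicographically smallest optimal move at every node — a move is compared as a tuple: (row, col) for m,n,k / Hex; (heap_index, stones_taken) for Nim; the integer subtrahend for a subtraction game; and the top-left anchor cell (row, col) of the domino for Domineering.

[XO/../.O/XX] O move#1: (1,0):+0/XO/O./.O/XX, (1,1):+1/XO/.O/.O/XX*, (2,0):+0/XO/../OO/XX
[XO/.O/.O/XX] end (terminal -1, X#2); searched XO/../.O/XX to 6

O's best at [XO/../.O/XX]: (1,1)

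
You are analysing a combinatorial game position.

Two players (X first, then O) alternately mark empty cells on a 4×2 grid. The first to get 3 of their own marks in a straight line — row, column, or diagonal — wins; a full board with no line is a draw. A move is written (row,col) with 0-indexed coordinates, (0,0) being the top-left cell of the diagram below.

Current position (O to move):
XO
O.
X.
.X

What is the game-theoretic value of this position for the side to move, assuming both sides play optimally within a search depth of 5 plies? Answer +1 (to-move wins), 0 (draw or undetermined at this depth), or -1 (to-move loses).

[XO/O./X./.X] O move#1: (1,1):+0/XO/OO/X./.X*, (2,1):+0/XO/O./XO/.X, (3,0):+0/XO/O./X./OX
[XO/OO/X./.X] X move#2: (2,1):+0/XO/OO/XX/.X*, (3,0):-1/XO/OO/X./XX
[XO/OO/XX/.X] O move#3: (3,0):+0/XO/OO/XX/OX*
[XO/OO/XX/OX] end (terminal +0, X#4); searched XO/O./X./.X to 5

value(XO/O./X./.X, O) = 0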